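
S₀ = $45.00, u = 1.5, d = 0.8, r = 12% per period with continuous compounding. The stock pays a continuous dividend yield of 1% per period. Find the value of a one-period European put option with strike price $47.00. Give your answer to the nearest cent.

Per-period risk-free factor R = e^0.12 = 1.1275; dividend-adjusted growth = e^(0.12−0.01) = 1.1163.
Risk-neutral probability p = (1.1163 − 0.8)/(1.5 − 0.8) = 0.3163/0.7000 = 0.4518
Terminal stock prices: S_u = 67.5, S_d = 36
Terminal payoffs (K − S): max(-20.5, 0) = 0, max(11, 0) = 11
Node 0 (S = 45): V_0 = e^(−0.12)·[0.4518·0.0000 + 0.5482·11.0000] = 5.3481

$5.35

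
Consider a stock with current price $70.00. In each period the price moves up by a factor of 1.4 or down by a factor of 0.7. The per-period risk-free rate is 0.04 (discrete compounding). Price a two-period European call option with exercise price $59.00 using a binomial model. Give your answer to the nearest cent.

$21.49

Risk-neutral probability p = (1 + 0.04 − 0.7)/(1.4 − 0.7) = 0.3400/0.7000 = 0.4857
Terminal stock prices: S_uu = 137.2, S_ud = 68.6, S_dd = 34.3
Terminal payoffs (S − K): max(78.2, 0) = 78.2, max(9.6, 0) = 9.6, max(-24.7, 0) = 0
Node u (S = 98): V_u = 1/1.04·[0.4857·78.2000 + 0.5143·9.6000] = 41.2692
Node d (S = 49): V_d = 1/1.04·[0.4857·9.6000 + 0.5143·0.0000] = 4.4835
Node 0 (S = 70): V_0 = 1/1.04·[0.4857·41.2692 + 0.5143·4.4835] = 21.4912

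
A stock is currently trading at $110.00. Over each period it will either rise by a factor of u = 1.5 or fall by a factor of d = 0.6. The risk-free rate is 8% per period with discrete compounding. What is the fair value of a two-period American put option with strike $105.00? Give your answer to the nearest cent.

$18.13

Risk-neutral probability p = (1 + 0.08 − 0.6)/(1.5 − 0.6) = 0.4800/0.9000 = 0.5333
Terminal stock prices: S_uu = 247.5, S_ud = 99, S_dd = 39.6
Terminal payoffs (K − S): max(-142.5, 0) = 0, max(6, 0) = 6, max(65.4, 0) = 65.4
Node u (S = 165): continuation = 1/1.08·[0.5333·0.0000 + 0.4667·6.0000] = 2.5926; exercise value = 0.0000 ≤ continuation, so V_u = 2.5926
Node d (S = 66): continuation = 1/1.08·[0.5333·6.0000 + 0.4667·65.4000] = 31.2222; exercise value = 39.0000 > continuation, so V_d = 39.0000 (exercise)
Node 0 (S = 110): continuation = 1/1.08·[0.5333·2.5926 + 0.4667·39.0000] = 18.1321; exercise value = 0.0000 ≤ continuation, so V_0 = 18.1321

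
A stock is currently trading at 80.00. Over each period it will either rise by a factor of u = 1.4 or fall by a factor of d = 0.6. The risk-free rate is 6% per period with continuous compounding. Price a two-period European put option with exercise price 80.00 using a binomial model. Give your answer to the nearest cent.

13.65

Risk-neutral probability p = (e^0.06 − 0.6)/(1.4 − 0.6) = 0.4618/0.8000 = 0.5773
Terminal stock prices: S_uu = 156.8, S_ud = 67.2, S_dd = 28.8
Terminal payoffs (K − S): max(-76.8, 0) = 0, max(12.8, 0) = 12.8, max(51.2, 0) = 51.2
Node u (S = 112): V_u = e^(−0.06)·[0.5773·0.0000 + 0.4227·12.8000] = 5.0955
Node d (S = 48): V_d = e^(−0.06)·[0.5773·12.8000 + 0.4227·51.2000] = 27.3412
Node 0 (S = 80): V_0 = e^(−0.06)·[0.5773·5.0955 + 0.4227·27.3412] = 13.6545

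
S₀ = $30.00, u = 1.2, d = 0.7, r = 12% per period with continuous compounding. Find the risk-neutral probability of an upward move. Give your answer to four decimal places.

Risk-neutral probability p = (e^0.12 − 0.7)/(1.2 − 0.7) = 0.4275/0.5000 = 0.8550

p = 0.8550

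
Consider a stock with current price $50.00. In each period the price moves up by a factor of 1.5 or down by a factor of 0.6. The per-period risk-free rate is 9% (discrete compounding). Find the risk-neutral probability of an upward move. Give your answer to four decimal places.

Risk-neutral probability p = (1 + 0.09 − 0.6)/(1.5 − 0.6) = 0.4900/0.9000 = 0.5444

p = 0.5444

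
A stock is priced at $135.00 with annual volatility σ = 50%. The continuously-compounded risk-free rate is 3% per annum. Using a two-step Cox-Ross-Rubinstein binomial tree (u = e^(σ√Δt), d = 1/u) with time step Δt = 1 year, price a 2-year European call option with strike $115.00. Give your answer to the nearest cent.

$48.35

CRR parameters: u = e^(σ√Δt) = e^(0.5·√1) = 1.6487, d = 1/u = 0.6065
Per-period rate: rΔt = 0.03·1 = 0.03, so R = e^0.03 = 1.0305
Risk-neutral probability p = (e^0.03 − 0.6065)/(1.6487 − 0.6065) = 0.4239/1.0422 = 0.4068
Terminal stock prices: S_uu = 367, S_ud = 135, S_dd = 49.66
Terminal payoffs (S − K): max(252, 0) = 252, max(20, 0) = 20, max(-65.34, 0) = 0
Node u (S = 222.6): V_u = e^(−0.03)·[0.4068·251.9680 + 0.5932·20.0000] = 110.9761
Node d (S = 81.88): V_d = e^(−0.03)·[0.4068·20.0000 + 0.5932·0.0000] = 7.8948
Node 0 (S = 135): V_0 = e^(−0.03)·[0.4068·110.9761 + 0.5932·7.8948] = 48.3519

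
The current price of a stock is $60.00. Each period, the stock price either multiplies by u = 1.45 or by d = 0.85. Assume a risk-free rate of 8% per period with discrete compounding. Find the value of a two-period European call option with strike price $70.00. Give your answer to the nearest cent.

Risk-neutral probability p = (1 + 0.08 − 0.85)/(1.45 − 0.85) = 0.2300/0.6000 = 0.3833
Terminal stock prices: S_uu = 126.2, S_ud = 73.95, S_dd = 43.35
Terminal payoffs (S − K): max(56.15, 0) = 56.15, max(3.95, 0) = 3.95, max(-26.65, 0) = 0
Node u (S = 87): V_u = 1/1.08·[0.3833·56.1500 + 0.6167·3.9500] = 22.1852
Node d (S = 51): V_d = 1/1.08·[0.3833·3.9500 + 0.6167·0.0000] = 1.4020
Node 0 (S = 60): V_0 = 1/1.08·[0.3833·22.1852 + 0.6167·1.4020] = 8.6749

$8.67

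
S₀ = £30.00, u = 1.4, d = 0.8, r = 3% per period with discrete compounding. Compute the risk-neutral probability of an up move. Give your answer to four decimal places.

Risk-neutral probability p = (1 + 0.03 − 0.8)/(1.4 − 0.8) = 0.2300/0.6000 = 0.3833

p = 0.3833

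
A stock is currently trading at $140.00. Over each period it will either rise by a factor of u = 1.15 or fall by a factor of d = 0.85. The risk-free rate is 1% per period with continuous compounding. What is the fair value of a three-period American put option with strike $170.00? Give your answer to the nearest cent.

Risk-neutral probability p = (e^0.01 − 0.85)/(1.15 − 0.85) = 0.1601/0.3000 = 0.5335
Terminal stock prices: S_uuu = 212.9, S_uud = 157.4, S_udd = 116.3, S_ddd = 85.98
Terminal payoffs (K − S): max(-42.92, 0) = 0, max(12.62, 0) = 12.62, max(53.68, 0) = 53.68, max(84.02, 0) = 84.02
Node uu (S = 185.1): continuation = e^(−0.01)·[0.5335·0.0000 + 0.4665·12.6225] = 5.8298; exercise value = 0.0000 ≤ continuation, so V_uu = 5.8298
Node ud (S = 136.8): continuation = e^(−0.01)·[0.5335·12.6225 + 0.4665·53.6775] = 31.4585; exercise value = 33.1500 > continuation, so V_ud = 33.1500 (exercise)
Node dd (S = 101.1): continuation = e^(−0.01)·[0.5335·53.6775 + 0.4665·84.0225] = 67.1585; exercise value = 68.8500 > continuation, so V_dd = 68.8500 (exercise)
Node u (S = 161): continuation = e^(−0.01)·[0.5335·5.8298 + 0.4665·33.1500] = 18.3898; exercise value = 9.0000 ≤ continuation, so V_u = 18.3898
Node d (S = 119): continuation = e^(−0.01)·[0.5335·33.1500 + 0.4665·68.8500] = 49.3085; exercise value = 51.0000 > continuation, so V_d = 51.0000 (exercise)
Node 0 (S = 140): continuation = e^(−0.01)·[0.5335·18.3898 + 0.4665·51.0000] = 33.2681; exercise value = 30.0000 ≤ continuation, so V_0 = 33.2681

$33.27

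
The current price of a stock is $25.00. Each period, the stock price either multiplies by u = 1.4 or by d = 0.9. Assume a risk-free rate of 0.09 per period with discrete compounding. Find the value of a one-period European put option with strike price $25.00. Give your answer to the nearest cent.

$1.42

Risk-neutral probability p = (1 + 0.09 − 0.9)/(1.4 − 0.9) = 0.1900/0.5000 = 0.3800
Terminal stock prices: S_u = 35, S_d = 22.5
Terminal payoffs (K − S): max(-10, 0) = 0, max(2.5, 0) = 2.5
Node 0 (S = 25): V_0 = 1/1.09·[0.3800·0.0000 + 0.6200·2.5000] = 1.4220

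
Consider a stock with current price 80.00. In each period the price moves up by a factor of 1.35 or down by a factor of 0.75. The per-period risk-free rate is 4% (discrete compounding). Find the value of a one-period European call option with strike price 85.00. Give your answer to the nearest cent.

10.69

Risk-neutral probability p = (1 + 0.04 − 0.75)/(1.35 − 0.75) = 0.2900/0.6000 = 0.4833
Terminal stock prices: S_u = 108, S_d = 60
Terminal payoffs (S − K): max(23, 0) = 23, max(-25, 0) = 0
Node 0 (S = 80): V_0 = 1/1.04·[0.4833·23.0000 + 0.5167·0.0000] = 10.6891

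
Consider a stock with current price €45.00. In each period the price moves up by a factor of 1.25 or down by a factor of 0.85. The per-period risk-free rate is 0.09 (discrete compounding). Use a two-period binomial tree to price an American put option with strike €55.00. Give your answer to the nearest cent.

Risk-neutral probability p = (1 + 0.09 − 0.85)/(1.25 − 0.85) = 0.2400/0.4000 = 0.6000
Terminal stock prices: S_uu = 70.31, S_ud = 47.81, S_dd = 32.51
Terminal payoffs (K − S): max(-15.31, 0) = 0, max(7.188, 0) = 7.188, max(22.49, 0) = 22.49
Node u (S = 56.25): continuation = 1/1.09·[0.6000·0.0000 + 0.4000·7.1875] = 2.6376; exercise value = 0.0000 ≤ continuation, so V_u = 2.6376
Node d (S = 38.25): continuation = 1/1.09·[0.6000·7.1875 + 0.4000·22.4875] = 12.2087; exercise value = 16.7500 > continuation, so V_d = 16.7500 (exercise)
Node 0 (S = 45): continuation = 1/1.09·[0.6000·2.6376 + 0.4000·16.7500] = 7.5987; exercise value = 10.0000 > continuation, so V_0 = 10.0000 (exercise)

€10.00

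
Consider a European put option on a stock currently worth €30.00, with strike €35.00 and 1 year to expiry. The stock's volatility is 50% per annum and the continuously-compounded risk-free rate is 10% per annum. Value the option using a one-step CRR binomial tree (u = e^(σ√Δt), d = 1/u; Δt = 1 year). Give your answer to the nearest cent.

CRR parameters: u = e^(σ√Δt) = e^(0.5·√1) = 1.6487, d = 1/u = 0.6065
Per-period rate: rΔt = 0.1·1 = 0.1, so R = e^0.1 = 1.1052
Risk-neutral probability p = (e^0.1 − 0.6065)/(1.6487 − 0.6065) = 0.4986/1.0422 = 0.4785
Terminal stock prices: S_u = 49.46, S_d = 18.2
Terminal payoffs (K − S): max(-14.46, 0) = 0, max(16.8, 0) = 16.8
Node 0 (S = 30): V_0 = e^(−0.1)·[0.4785·0.0000 + 0.5215·16.8041] = 7.9301

€7.93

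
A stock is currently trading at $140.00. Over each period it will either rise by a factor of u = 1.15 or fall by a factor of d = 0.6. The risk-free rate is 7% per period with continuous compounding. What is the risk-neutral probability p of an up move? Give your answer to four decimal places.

p = 0.8591

Risk-neutral probability p = (e^0.07 − 0.6)/(1.15 − 0.6) = 0.4725/0.5500 = 0.8591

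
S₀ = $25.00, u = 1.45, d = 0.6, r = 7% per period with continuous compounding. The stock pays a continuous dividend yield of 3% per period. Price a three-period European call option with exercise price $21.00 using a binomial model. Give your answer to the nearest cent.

Per-period risk-free factor R = e^0.07 = 1.0725; dividend-adjusted growth = e^(0.07−0.03) = 1.0408.
Risk-neutral probability p = (1.0408 − 0.6)/(1.45 − 0.6) = 0.4408/0.8500 = 0.5186
Terminal stock prices: S_uuu = 76.22, S_uud = 31.54, S_udd = 13.05, S_ddd = 5.4
Terminal payoffs (S − K): max(55.22, 0) = 55.22, max(10.54, 0) = 10.54, max(-7.95, 0) = 0, max(-15.6, 0) = 0
Node uu (S = 52.56): V_uu = e^(−0.07)·[0.5186·55.2156 + 0.4814·10.5375] = 31.4288
Node ud (S = 21.75): V_ud = e^(−0.07)·[0.5186·10.5375 + 0.4814·0.0000] = 5.0953
Node dd (S = 9): V_dd = e^(−0.07)·[0.5186·0.0000 + 0.4814·0.0000] = 0.0000
Node u (S = 36.25): V_u = e^(−0.07)·[0.5186·31.4288 + 0.4814·5.0953] = 17.4841
Node d (S = 15): V_d = e^(−0.07)·[0.5186·5.0953 + 0.4814·0.0000] = 2.4638
Node 0 (S = 25): V_0 = e^(−0.07)·[0.5186·17.4841 + 0.4814·2.4638] = 9.5602

$9.56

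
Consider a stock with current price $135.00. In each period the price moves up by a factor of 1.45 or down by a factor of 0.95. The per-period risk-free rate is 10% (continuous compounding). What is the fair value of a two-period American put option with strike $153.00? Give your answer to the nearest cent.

$18.00

Risk-neutral probability p = (e^0.1 − 0.95)/(1.45 − 0.95) = 0.1552/0.5000 = 0.3103
Terminal stock prices: S_uu = 283.8, S_ud = 186, S_dd = 121.8
Terminal payoffs (K − S): max(-130.8, 0) = 0, max(-32.96, 0) = 0, max(31.16, 0) = 31.16
Node u (S = 195.8): continuation = e^(−0.1)·[0.3103·0.0000 + 0.6897·0.0000] = 0.0000; exercise value = 0.0000 ≤ continuation, so V_u = 0.0000
Node d (S = 128.2): continuation = e^(−0.1)·[0.3103·0.0000 + 0.6897·31.1625] = 19.4463; exercise value = 24.7500 > continuation, so V_d = 24.7500 (exercise)
Node 0 (S = 135): continuation = e^(−0.1)·[0.3103·0.0000 + 0.6897·24.7500] = 15.4447; exercise value = 18.0000 > continuation, so V_0 = 18.0000 (exercise)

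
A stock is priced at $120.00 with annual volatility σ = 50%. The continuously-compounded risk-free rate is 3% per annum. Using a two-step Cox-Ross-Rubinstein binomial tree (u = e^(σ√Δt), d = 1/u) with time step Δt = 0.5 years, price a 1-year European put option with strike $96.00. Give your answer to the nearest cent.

$11.47

CRR parameters: u = e^(σ√Δt) = e^(0.5·√0.5) = 1.4241, d = 1/u = 0.7022
Per-period rate: rΔt = 0.03·0.5 = 0.015, so R = e^0.015 = 1.0151
Risk-neutral probability p = (e^0.015 − 0.7022)/(1.4241 − 0.7022) = 0.3129/0.7219 = 0.4335
Terminal stock prices: S_uu = 243.4, S_ud = 120, S_dd = 59.17
Terminal payoffs (K − S): max(-147.4, 0) = 0, max(-24, 0) = 0, max(36.83, 0) = 36.83
Node u (S = 170.9): V_u = e^(−0.015)·[0.4335·0.0000 + 0.5665·0.0000] = 0.0000
Node d (S = 84.26): V_d = e^(−0.015)·[0.4335·0.0000 + 0.5665·36.8318] = 20.5562
Node 0 (S = 120): V_0 = e^(−0.015)·[0.4335·0.0000 + 0.5665·20.5562] = 11.4726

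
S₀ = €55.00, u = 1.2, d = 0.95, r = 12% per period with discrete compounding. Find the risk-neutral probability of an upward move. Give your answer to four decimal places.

p = 0.6800

Risk-neutral probability p = (1 + 0.12 − 0.95)/(1.2 − 0.95) = 0.1700/0.2500 = 0.6800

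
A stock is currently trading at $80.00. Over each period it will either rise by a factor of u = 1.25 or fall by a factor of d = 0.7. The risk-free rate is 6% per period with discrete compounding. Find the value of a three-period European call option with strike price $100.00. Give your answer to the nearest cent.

Risk-neutral probability p = (1 + 0.06 − 0.7)/(1.25 − 0.7) = 0.3600/0.5500 = 0.6545
Terminal stock prices: S_uuu = 156.2, S_uud = 87.5, S_udd = 49, S_ddd = 27.44
Terminal payoffs (S − K): max(56.25, 0) = 56.25, max(-12.5, 0) = 0, max(-51, 0) = 0, max(-72.56, 0) = 0
Node uu (S = 125): V_uu = 1/1.06·[0.6545·56.2500 + 0.3455·0.0000] = 34.7341
Node ud (S = 70): V_ud = 1/1.06·[0.6545·0.0000 + 0.3455·0.0000] = 0.0000
Node dd (S = 39.2): V_dd = 1/1.06·[0.6545·0.0000 + 0.3455·0.0000] = 0.0000
Node u (S = 100): V_u = 1/1.06·[0.6545·34.7341 + 0.3455·0.0000] = 21.4482
Node d (S = 56): V_d = 1/1.06·[0.6545·0.0000 + 0.3455·0.0000] = 0.0000
Node 0 (S = 80): V_0 = 1/1.06·[0.6545·21.4482 + 0.3455·0.0000] = 13.2442

$13.24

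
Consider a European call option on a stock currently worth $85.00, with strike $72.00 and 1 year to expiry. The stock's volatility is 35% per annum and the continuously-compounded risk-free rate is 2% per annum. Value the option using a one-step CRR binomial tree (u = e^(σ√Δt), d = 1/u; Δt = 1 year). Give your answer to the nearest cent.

$21.05

CRR parameters: u = e^(σ√Δt) = e^(0.35·√1) = 1.4191, d = 1/u = 0.7047
Per-period rate: rΔt = 0.02·1 = 0.02, so R = e^0.02 = 1.0202
Risk-neutral probability p = (e^0.02 − 0.7047)/(1.4191 − 0.7047) = 0.3155/0.7144 = 0.4417
Terminal stock prices: S_u = 120.6, S_d = 59.9
Terminal payoffs (S − K): max(48.62, 0) = 48.62, max(-12.1, 0) = 0
Node 0 (S = 85): V_0 = e^(−0.02)·[0.4417·48.6207 + 0.5583·0.0000] = 21.0487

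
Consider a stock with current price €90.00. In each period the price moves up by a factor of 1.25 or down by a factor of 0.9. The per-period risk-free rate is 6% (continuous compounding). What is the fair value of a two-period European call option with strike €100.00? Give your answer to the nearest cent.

Risk-neutral probability p = (e^0.06 − 0.9)/(1.25 − 0.9) = 0.1618/0.3500 = 0.4624
Terminal stock prices: S_uu = 140.6, S_ud = 101.2, S_dd = 72.9
Terminal payoffs (S − K): max(40.62, 0) = 40.62, max(1.25, 0) = 1.25, max(-27.1, 0) = 0
Node u (S = 112.5): V_u = e^(−0.06)·[0.4624·40.6250 + 0.5376·1.2500] = 18.3235
Node d (S = 81): V_d = e^(−0.06)·[0.4624·1.2500 + 0.5376·0.0000] = 0.5443
Node 0 (S = 90): V_0 = e^(−0.06)·[0.4624·18.3235 + 0.5376·0.5443] = 8.2548

€8.25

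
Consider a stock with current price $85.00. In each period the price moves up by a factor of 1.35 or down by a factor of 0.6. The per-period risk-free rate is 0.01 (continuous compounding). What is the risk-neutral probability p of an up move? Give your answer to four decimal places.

Risk-neutral probability p = (e^0.01 − 0.6)/(1.35 − 0.6) = 0.4101/0.7500 = 0.5467

p = 0.5467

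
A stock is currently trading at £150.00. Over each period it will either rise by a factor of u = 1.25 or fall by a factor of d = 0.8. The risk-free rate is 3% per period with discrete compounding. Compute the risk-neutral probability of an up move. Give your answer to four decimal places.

p = 0.5111

Risk-neutral probability p = (1 + 0.03 − 0.8)/(1.25 − 0.8) = 0.2300/0.4500 = 0.5111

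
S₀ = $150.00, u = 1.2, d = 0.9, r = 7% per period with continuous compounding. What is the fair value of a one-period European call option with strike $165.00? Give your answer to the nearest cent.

Risk-neutral probability p = (e^0.07 − 0.9)/(1.2 − 0.9) = 0.1725/0.3000 = 0.5750
Terminal stock prices: S_u = 180, S_d = 135
Terminal payoffs (S − K): max(15, 0) = 15, max(-30, 0) = 0
Node 0 (S = 150): V_0 = e^(−0.07)·[0.5750·15.0000 + 0.4250·0.0000] = 8.0423

$8.04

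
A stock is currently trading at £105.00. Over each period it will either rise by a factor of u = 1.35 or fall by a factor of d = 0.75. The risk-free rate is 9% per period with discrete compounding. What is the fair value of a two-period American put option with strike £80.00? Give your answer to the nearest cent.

Risk-neutral probability p = (1 + 0.09 − 0.75)/(1.35 − 0.75) = 0.3400/0.6000 = 0.5667
Terminal stock prices: S_uu = 191.4, S_ud = 106.3, S_dd = 59.06
Terminal payoffs (K − S): max(-111.4, 0) = 0, max(-26.31, 0) = 0, max(20.94, 0) = 20.94
Node u (S = 141.8): continuation = 1/1.09·[0.5667·0.0000 + 0.4333·0.0000] = 0.0000; exercise value = 0.0000 ≤ continuation, so V_u = 0.0000
Node d (S = 78.75): continuation = 1/1.09·[0.5667·0.0000 + 0.4333·20.9375] = 8.3238; exercise value = 1.2500 ≤ continuation, so V_d = 8.3238
Node 0 (S = 105): continuation = 1/1.09·[0.5667·0.0000 + 0.4333·8.3238] = 3.3091; exercise value = 0.0000 ≤ continuation, so V_0 = 3.3091

£3.31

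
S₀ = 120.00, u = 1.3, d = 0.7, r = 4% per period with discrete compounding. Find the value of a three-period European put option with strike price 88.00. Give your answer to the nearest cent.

Risk-neutral probability p = (1 + 0.04 − 0.7)/(1.3 − 0.7) = 0.3400/0.6000 = 0.5667
Terminal stock prices: S_uuu = 263.6, S_uud = 142, S_udd = 76.44, S_ddd = 41.16
Terminal payoffs (K − S): max(-175.6, 0) = 0, max(-53.96, 0) = 0, max(11.56, 0) = 11.56, max(46.84, 0) = 46.84
Node uu (S = 202.8): V_uu = 1/1.04·[0.5667·0.0000 + 0.4333·0.0000] = 0.0000
Node ud (S = 109.2): V_ud = 1/1.04·[0.5667·0.0000 + 0.4333·11.5600] = 4.8167
Node dd (S = 58.8): V_dd = 1/1.04·[0.5667·11.5600 + 0.4333·46.8400] = 25.8154
Node u (S = 156): V_u = 1/1.04·[0.5667·0.0000 + 0.4333·4.8167] = 2.0069
Node d (S = 84): V_d = 1/1.04·[0.5667·4.8167 + 0.4333·25.8154] = 13.3809
Node 0 (S = 120): V_0 = 1/1.04·[0.5667·2.0069 + 0.4333·13.3809] = 6.6689

6.67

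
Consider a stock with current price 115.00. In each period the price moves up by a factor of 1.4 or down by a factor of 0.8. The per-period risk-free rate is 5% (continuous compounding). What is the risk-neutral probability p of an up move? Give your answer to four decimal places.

Risk-neutral probability p = (e^0.05 − 0.8)/(1.4 − 0.8) = 0.2513/0.6000 = 0.4188

p = 0.4188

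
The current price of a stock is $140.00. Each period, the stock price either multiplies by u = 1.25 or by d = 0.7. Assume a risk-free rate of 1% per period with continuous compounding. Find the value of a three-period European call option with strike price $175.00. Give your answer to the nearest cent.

Risk-neutral probability p = (e^0.01 − 0.7)/(1.25 − 0.7) = 0.3101/0.5500 = 0.5637
Terminal stock prices: S_uuu = 273.4, S_uud = 153.1, S_udd = 85.75, S_ddd = 48.02
Terminal payoffs (S − K): max(98.44, 0) = 98.44, max(-21.88, 0) = 0, max(-89.25, 0) = 0, max(-127, 0) = 0
Node uu (S = 218.8): V_uu = e^(−0.01)·[0.5637·98.4375 + 0.4363·0.0000] = 54.9398
Node ud (S = 122.5): V_ud = e^(−0.01)·[0.5637·0.0000 + 0.4363·0.0000] = 0.0000
Node dd (S = 68.6): V_dd = e^(−0.01)·[0.5637·0.0000 + 0.4363·0.0000] = 0.0000
Node u (S = 175): V_u = e^(−0.01)·[0.5637·54.9398 + 0.4363·0.0000] = 30.6629
Node d (S = 98): V_d = e^(−0.01)·[0.5637·0.0000 + 0.4363·0.0000] = 0.0000
Node 0 (S = 140): V_0 = e^(−0.01)·[0.5637·30.6629 + 0.4363·0.0000] = 17.1135

$17.11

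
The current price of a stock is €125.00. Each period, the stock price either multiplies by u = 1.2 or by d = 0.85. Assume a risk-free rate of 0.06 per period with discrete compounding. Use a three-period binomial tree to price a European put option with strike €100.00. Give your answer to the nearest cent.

Risk-neutral probability p = (1 + 0.06 − 0.85)/(1.2 − 0.85) = 0.2100/0.3500 = 0.6000
Terminal stock prices: S_uuu = 216, S_uud = 153, S_udd = 108.4, S_ddd = 76.77
Terminal payoffs (K − S): max(-116, 0) = 0, max(-53, 0) = 0, max(-8.375, 0) = 0, max(23.23, 0) = 23.23
Node uu (S = 180): V_uu = 1/1.06·[0.6000·0.0000 + 0.4000·0.0000] = 0.0000
Node ud (S = 127.5): V_ud = 1/1.06·[0.6000·0.0000 + 0.4000·0.0000] = 0.0000
Node dd (S = 90.31): V_dd = 1/1.06·[0.6000·0.0000 + 0.4000·23.2344] = 8.7677
Node u (S = 150): V_u = 1/1.06·[0.6000·0.0000 + 0.4000·0.0000] = 0.0000
Node d (S = 106.2): V_d = 1/1.06·[0.6000·0.0000 + 0.4000·8.7677] = 3.3086
Node 0 (S = 125): V_0 = 1/1.06·[0.6000·0.0000 + 0.4000·3.3086] = 1.2485

€1.25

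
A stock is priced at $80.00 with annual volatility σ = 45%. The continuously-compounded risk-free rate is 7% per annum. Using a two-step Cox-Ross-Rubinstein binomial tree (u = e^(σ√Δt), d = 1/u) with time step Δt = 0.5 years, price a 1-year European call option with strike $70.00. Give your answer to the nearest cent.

$21.81

CRR parameters: u = e^(σ√Δt) = e^(0.45·√0.5) = 1.3746, d = 1/u = 0.7275
Per-period rate: rΔt = 0.07·0.5 = 0.035, so R = e^0.035 = 1.0356
Risk-neutral probability p = (e^0.035 − 0.7275)/(1.3746 − 0.7275) = 0.3082/0.6472 = 0.4762
Terminal stock prices: S_uu = 151.2, S_ud = 80, S_dd = 42.34
Terminal payoffs (S − K): max(81.17, 0) = 81.17, max(10, 0) = 10, max(-27.66, 0) = 0
Node u (S = 110): V_u = e^(−0.035)·[0.4762·81.1727 + 0.5238·10.0000] = 42.3795
Node d (S = 58.2): V_d = e^(−0.035)·[0.4762·10.0000 + 0.5238·0.0000] = 4.5978
Node 0 (S = 80): V_0 = e^(−0.035)·[0.4762·42.3795 + 0.5238·4.5978] = 21.8107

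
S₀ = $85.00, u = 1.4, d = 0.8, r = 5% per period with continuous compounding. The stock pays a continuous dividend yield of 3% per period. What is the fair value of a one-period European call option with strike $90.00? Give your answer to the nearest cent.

Per-period risk-free factor R = e^0.05 = 1.0513; dividend-adjusted growth = e^(0.05−0.03) = 1.0202.
Risk-neutral probability p = (1.0202 − 0.8)/(1.4 − 0.8) = 0.2202/0.6000 = 0.3670
Terminal stock prices: S_u = 119, S_d = 68
Terminal payoffs (S − K): max(29, 0) = 29, max(-22, 0) = 0
Node 0 (S = 85): V_0 = e^(−0.05)·[0.3670·29.0000 + 0.6330·0.0000] = 10.1240

$10.12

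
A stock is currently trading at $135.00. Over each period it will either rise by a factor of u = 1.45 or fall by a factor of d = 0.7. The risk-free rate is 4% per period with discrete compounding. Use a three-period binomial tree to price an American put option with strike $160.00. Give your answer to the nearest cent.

Risk-neutral probability p = (1 + 0.04 − 0.7)/(1.45 − 0.7) = 0.3400/0.7500 = 0.4533
Terminal stock prices: S_uuu = 411.6, S_uud = 198.7, S_udd = 95.92, S_ddd = 46.3
Terminal payoffs (K − S): max(-251.6, 0) = 0, max(-38.69, 0) = 0, max(64.08, 0) = 64.08, max(113.7, 0) = 113.7
Node uu (S = 283.8): continuation = 1/1.04·[0.4533·0.0000 + 0.5467·0.0000] = 0.0000; exercise value = 0.0000 ≤ continuation, so V_uu = 0.0000
Node ud (S = 137): continuation = 1/1.04·[0.4533·0.0000 + 0.5467·64.0825] = 33.6844; exercise value = 22.9750 ≤ continuation, so V_ud = 33.6844
Node dd (S = 66.15): continuation = 1/1.04·[0.4533·64.0825 + 0.5467·113.6950] = 87.6962; exercise value = 93.8500 > continuation, so V_dd = 93.8500 (exercise)
Node u (S = 195.8): continuation = 1/1.04·[0.4533·0.0000 + 0.5467·33.6844] = 17.7059; exercise value = 0.0000 ≤ continuation, so V_u = 17.7059
Node d (S = 94.5): continuation = 1/1.04·[0.4533·33.6844 + 0.5467·93.8500] = 64.0143; exercise value = 65.5000 > continuation, so V_d = 65.5000 (exercise)
Node 0 (S = 135): continuation = 1/1.04·[0.4533·17.7059 + 0.5467·65.5000] = 42.1474; exercise value = 25.0000 ≤ continuation, so V_0 = 42.1474

$42.15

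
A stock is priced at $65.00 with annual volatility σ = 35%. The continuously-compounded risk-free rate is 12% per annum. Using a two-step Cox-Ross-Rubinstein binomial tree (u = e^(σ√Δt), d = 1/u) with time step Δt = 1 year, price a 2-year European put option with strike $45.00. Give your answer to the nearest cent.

CRR parameters: u = e^(σ√Δt) = e^(0.35·√1) = 1.4191, d = 1/u = 0.7047
Per-period rate: rΔt = 0.12·1 = 0.12, so R = e^0.12 = 1.1275
Risk-neutral probability p = (e^0.12 − 0.7047)/(1.4191 − 0.7047) = 0.4228/0.7144 = 0.5919
Terminal stock prices: S_uu = 130.9, S_ud = 65, S_dd = 32.28
Terminal payoffs (K − S): max(-85.89, 0) = 0, max(-20, 0) = 0, max(12.72, 0) = 12.72
Node u (S = 92.24): V_u = e^(−0.12)·[0.5919·0.0000 + 0.4081·0.0000] = 0.0000
Node d (S = 45.8): V_d = e^(−0.12)·[0.5919·0.0000 + 0.4081·12.7220] = 4.6053
Node 0 (S = 65): V_0 = e^(−0.12)·[0.5919·0.0000 + 0.4081·4.6053] = 1.6671

$1.67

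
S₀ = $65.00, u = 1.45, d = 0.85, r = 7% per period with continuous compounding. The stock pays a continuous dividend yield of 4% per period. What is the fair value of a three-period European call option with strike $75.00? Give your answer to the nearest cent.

Per-period risk-free factor R = e^0.07 = 1.0725; dividend-adjusted growth = e^(0.07−0.04) = 1.0305.
Risk-neutral probability p = (1.0305 − 0.85)/(1.45 − 0.85) = 0.1805/0.6000 = 0.3008
Terminal stock prices: S_uuu = 198.2, S_uud = 116.2, S_udd = 68.1, S_ddd = 39.92
Terminal payoffs (S − K): max(123.2, 0) = 123.2, max(41.16, 0) = 41.16, max(-6.904, 0) = 0, max(-35.08, 0) = 0
Node uu (S = 136.7): V_uu = e^(−0.07)·[0.3008·123.1606 + 0.6992·41.1631] = 61.3744
Node ud (S = 80.11): V_ud = e^(−0.07)·[0.3008·41.1631 + 0.6992·0.0000] = 11.5431
Node dd (S = 46.96): V_dd = e^(−0.07)·[0.3008·0.0000 + 0.6992·0.0000] = 0.0000
Node u (S = 94.25): V_u = e^(−0.07)·[0.3008·61.3744 + 0.6992·11.5431] = 24.7366
Node d (S = 55.25): V_d = e^(−0.07)·[0.3008·11.5431 + 0.6992·0.0000] = 3.2370
Node 0 (S = 65): V_0 = e^(−0.07)·[0.3008·24.7366 + 0.6992·3.2370] = 9.0472

$9.05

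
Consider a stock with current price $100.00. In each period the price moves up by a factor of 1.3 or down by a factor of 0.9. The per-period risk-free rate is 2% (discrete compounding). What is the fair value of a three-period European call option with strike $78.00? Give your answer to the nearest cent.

$28.15

Risk-neutral probability p = (1 + 0.02 − 0.9)/(1.3 − 0.9) = 0.1200/0.4000 = 0.3000
Terminal stock prices: S_uuu = 219.7, S_uud = 152.1, S_udd = 105.3, S_ddd = 72.9
Terminal payoffs (S − K): max(141.7, 0) = 141.7, max(74.1, 0) = 74.1, max(27.3, 0) = 27.3, max(-5.1, 0) = 0
Node uu (S = 169): V_uu = 1/1.02·[0.3000·141.7000 + 0.7000·74.1000] = 92.5294
Node ud (S = 117): V_ud = 1/1.02·[0.3000·74.1000 + 0.7000·27.3000] = 40.5294
Node dd (S = 81): V_dd = 1/1.02·[0.3000·27.3000 + 0.7000·0.0000] = 8.0294
Node u (S = 130): V_u = 1/1.02·[0.3000·92.5294 + 0.7000·40.5294] = 55.0288
Node d (S = 90): V_d = 1/1.02·[0.3000·40.5294 + 0.7000·8.0294] = 17.4308
Node 0 (S = 100): V_0 = 1/1.02·[0.3000·55.0288 + 0.7000·17.4308] = 28.1473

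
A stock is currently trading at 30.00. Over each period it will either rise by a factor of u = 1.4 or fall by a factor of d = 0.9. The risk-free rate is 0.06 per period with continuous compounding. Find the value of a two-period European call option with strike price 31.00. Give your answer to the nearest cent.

Risk-neutral probability p = (e^0.06 − 0.9)/(1.4 − 0.9) = 0.1618/0.5000 = 0.3237
Terminal stock prices: S_uu = 58.8, S_ud = 37.8, S_dd = 24.3
Terminal payoffs (S − K): max(27.8, 0) = 27.8, max(6.8, 0) = 6.8, max(-6.7, 0) = 0
Node u (S = 42): V_u = e^(−0.06)·[0.3237·27.8000 + 0.6763·6.8000] = 12.8053
Node d (S = 27): V_d = e^(−0.06)·[0.3237·6.8000 + 0.6763·0.0000] = 2.0728
Node 0 (S = 30): V_0 = e^(−0.06)·[0.3237·12.8053 + 0.6763·2.0728] = 5.2236

5.22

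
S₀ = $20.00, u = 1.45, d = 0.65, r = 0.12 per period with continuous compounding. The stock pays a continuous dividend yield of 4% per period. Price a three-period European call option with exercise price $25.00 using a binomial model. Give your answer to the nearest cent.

Per-period risk-free factor R = e^0.12 = 1.1275; dividend-adjusted growth = e^(0.12−0.04) = 1.0833.
Risk-neutral probability p = (1.0833 − 0.65)/(1.45 − 0.65) = 0.4333/0.8000 = 0.5416
Terminal stock prices: S_uuu = 60.97, S_uud = 27.33, S_udd = 12.25, S_ddd = 5.492
Terminal payoffs (S − K): max(35.97, 0) = 35.97, max(2.332, 0) = 2.332, max(-12.75, 0) = 0, max(-19.51, 0) = 0
Node uu (S = 42.05): V_uu = e^(−0.12)·[0.5416·35.9725 + 0.4584·2.3325] = 18.2282
Node ud (S = 18.85): V_ud = e^(−0.12)·[0.5416·2.3325 + 0.4584·0.0000] = 1.1204
Node dd (S = 8.45): V_dd = e^(−0.12)·[0.5416·0.0000 + 0.4584·0.0000] = 0.0000
Node u (S = 29): V_u = e^(−0.12)·[0.5416·18.2282 + 0.4584·1.1204] = 9.2117
Node d (S = 13): V_d = e^(−0.12)·[0.5416·1.1204 + 0.4584·0.0000] = 0.5382
Node 0 (S = 20): V_0 = e^(−0.12)·[0.5416·9.2117 + 0.4584·0.5382] = 4.6438

$4.64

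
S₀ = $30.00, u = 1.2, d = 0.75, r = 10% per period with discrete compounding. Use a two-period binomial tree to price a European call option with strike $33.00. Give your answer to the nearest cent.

$5.10

Risk-neutral probability p = (1 + 0.1 − 0.75)/(1.2 − 0.75) = 0.3500/0.4500 = 0.7778
Terminal stock prices: S_uu = 43.2, S_ud = 27, S_dd = 16.88
Terminal payoffs (S − K): max(10.2, 0) = 10.2, max(-6, 0) = 0, max(-16.12, 0) = 0
Node u (S = 36): V_u = 1/1.1·[0.7778·10.2000 + 0.2222·0.0000] = 7.2121
Node d (S = 22.5): V_d = 1/1.1·[0.7778·0.0000 + 0.2222·0.0000] = 0.0000
Node 0 (S = 30): V_0 = 1/1.1·[0.7778·7.2121 + 0.2222·0.0000] = 5.0995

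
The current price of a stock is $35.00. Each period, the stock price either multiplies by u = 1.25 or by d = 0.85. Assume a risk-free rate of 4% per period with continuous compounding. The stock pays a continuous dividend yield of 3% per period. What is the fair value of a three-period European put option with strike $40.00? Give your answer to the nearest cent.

$6.76

Per-period risk-free factor R = e^0.04 = 1.0408; dividend-adjusted growth = e^(0.04−0.03) = 1.0101.
Risk-neutral probability p = (1.0101 − 0.85)/(1.25 − 0.85) = 0.1601/0.4000 = 0.4001
Terminal stock prices: S_uuu = 68.36, S_uud = 46.48, S_udd = 31.61, S_ddd = 21.49
Terminal payoffs (K − S): max(-28.36, 0) = 0, max(-6.484, 0) = 0, max(8.391, 0) = 8.391, max(18.51, 0) = 18.51
Node uu (S = 54.69): V_uu = e^(−0.04)·[0.4001·0.0000 + 0.5999·0.0000] = 0.0000
Node ud (S = 37.19): V_ud = e^(−0.04)·[0.4001·0.0000 + 0.5999·8.3906] = 4.8360
Node dd (S = 25.29): V_dd = e^(−0.04)·[0.4001·8.3906 + 0.5999·18.5056] = 13.8914
Node u (S = 43.75): V_u = e^(−0.04)·[0.4001·0.0000 + 0.5999·4.8360] = 2.7872
Node d (S = 29.75): V_d = e^(−0.04)·[0.4001·4.8360 + 0.5999·13.8914] = 9.8655
Node 0 (S = 35): V_0 = e^(−0.04)·[0.4001·2.7872 + 0.5999·9.8655] = 6.7575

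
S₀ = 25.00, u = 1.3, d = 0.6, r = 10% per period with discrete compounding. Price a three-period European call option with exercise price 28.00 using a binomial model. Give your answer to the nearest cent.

Risk-neutral probability p = (1 + 0.1 − 0.6)/(1.3 − 0.6) = 0.5000/0.7000 = 0.7143
Terminal stock prices: S_uuu = 54.93, S_uud = 25.35, S_udd = 11.7, S_ddd = 5.4
Terminal payoffs (S − K): max(26.93, 0) = 26.93, max(-2.65, 0) = 0, max(-16.3, 0) = 0, max(-22.6, 0) = 0
Node uu (S = 42.25): V_uu = 1/1.1·[0.7143·26.9250 + 0.2857·0.0000] = 17.4838
Node ud (S = 19.5): V_ud = 1/1.1·[0.7143·0.0000 + 0.2857·0.0000] = 0.0000
Node dd (S = 9): V_dd = 1/1.1·[0.7143·0.0000 + 0.2857·0.0000] = 0.0000
Node u (S = 32.5): V_u = 1/1.1·[0.7143·17.4838 + 0.2857·0.0000] = 11.3531
Node d (S = 15): V_d = 1/1.1·[0.7143·0.0000 + 0.2857·0.0000] = 0.0000
Node 0 (S = 25): V_0 = 1/1.1·[0.7143·11.3531 + 0.2857·0.0000] = 7.3721

7.37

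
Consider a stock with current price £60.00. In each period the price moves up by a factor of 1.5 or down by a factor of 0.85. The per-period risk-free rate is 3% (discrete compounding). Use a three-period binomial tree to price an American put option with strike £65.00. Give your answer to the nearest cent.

£10.67

Risk-neutral probability p = (1 + 0.03 − 0.85)/(1.5 − 0.85) = 0.1800/0.6500 = 0.2769
Terminal stock prices: S_uuu = 202.5, S_uud = 114.8, S_udd = 65.02, S_ddd = 36.85
Terminal payoffs (K − S): max(-137.5, 0) = 0, max(-49.75, 0) = 0, max(-0.025, 0) = 0, max(28.15, 0) = 28.15
Node uu (S = 135): continuation = 1/1.03·[0.2769·0.0000 + 0.7231·0.0000] = 0.0000; exercise value = 0.0000 ≤ continuation, so V_uu = 0.0000
Node ud (S = 76.5): continuation = 1/1.03·[0.2769·0.0000 + 0.7231·0.0000] = 0.0000; exercise value = 0.0000 ≤ continuation, so V_ud = 0.0000
Node dd (S = 43.35): continuation = 1/1.03·[0.2769·0.0000 + 0.7231·28.1525] = 19.7635; exercise value = 21.6500 > continuation, so V_dd = 21.6500 (exercise)
Node u (S = 90): continuation = 1/1.03·[0.2769·0.0000 + 0.7231·0.0000] = 0.0000; exercise value = 0.0000 ≤ continuation, so V_u = 0.0000
Node d (S = 51): continuation = 1/1.03·[0.2769·0.0000 + 0.7231·21.6500] = 15.1987; exercise value = 14.0000 ≤ continuation, so V_d = 15.1987
Node 0 (S = 60): continuation = 1/1.03·[0.2769·0.0000 + 0.7231·15.1987] = 10.6697; exercise value = 5.0000 ≤ continuation, so V_0 = 10.6697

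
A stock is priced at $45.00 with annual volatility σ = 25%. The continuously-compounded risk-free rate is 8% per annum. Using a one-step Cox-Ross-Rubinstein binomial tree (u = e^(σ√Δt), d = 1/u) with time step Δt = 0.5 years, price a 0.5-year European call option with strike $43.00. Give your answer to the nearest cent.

$5.87

CRR parameters: u = e^(σ√Δt) = e^(0.25·√0.5) = 1.1934, d = 1/u = 0.8380
Per-period rate: rΔt = 0.08·0.5 = 0.04, so R = e^0.04 = 1.0408
Risk-neutral probability p = (e^0.04 − 0.8380)/(1.1934 − 0.8380) = 0.2028/0.3554 = 0.5708
Terminal stock prices: S_u = 53.7, S_d = 37.71
Terminal payoffs (S − K): max(10.7, 0) = 10.7, max(-5.291, 0) = 0
Node 0 (S = 45): V_0 = e^(−0.04)·[0.5708·10.7014 + 0.4292·0.0000] = 5.8684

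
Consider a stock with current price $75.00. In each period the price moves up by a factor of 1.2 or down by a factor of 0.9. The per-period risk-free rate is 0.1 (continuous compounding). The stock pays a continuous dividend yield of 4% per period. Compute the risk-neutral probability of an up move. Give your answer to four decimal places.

p = 0.5395

Per-period risk-free factor R = e^0.1 = 1.1052; dividend-adjusted growth = e^(0.1−0.04) = 1.0618.
Risk-neutral probability p = (1.0618 − 0.9)/(1.2 − 0.9) = 0.1618/0.3000 = 0.5395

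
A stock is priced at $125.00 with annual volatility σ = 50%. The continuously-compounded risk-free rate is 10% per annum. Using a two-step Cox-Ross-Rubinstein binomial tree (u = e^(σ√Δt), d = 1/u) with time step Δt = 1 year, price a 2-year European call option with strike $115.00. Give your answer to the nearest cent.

CRR parameters: u = e^(σ√Δt) = e^(0.5·√1) = 1.6487, d = 1/u = 0.6065
Per-period rate: rΔt = 0.1·1 = 0.1, so R = e^0.1 = 1.1052
Risk-neutral probability p = (e^0.1 − 0.6065)/(1.6487 − 0.6065) = 0.4986/1.0422 = 0.4785
Terminal stock prices: S_uu = 339.8, S_ud = 125, S_dd = 45.98
Terminal payoffs (S − K): max(224.8, 0) = 224.8, max(10, 0) = 10, max(-69.02, 0) = 0
Node u (S = 206.1): V_u = e^(−0.1)·[0.4785·224.7852 + 0.5215·10.0000] = 102.0339
Node d (S = 75.82): V_d = e^(−0.1)·[0.4785·10.0000 + 0.5215·0.0000] = 4.3292
Node 0 (S = 125): V_0 = e^(−0.1)·[0.4785·102.0339 + 0.5215·4.3292] = 46.2158

$46.22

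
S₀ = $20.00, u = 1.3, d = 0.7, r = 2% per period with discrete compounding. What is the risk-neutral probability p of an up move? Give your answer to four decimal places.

p = 0.5333

Risk-neutral probability p = (1 + 0.02 − 0.7)/(1.3 − 0.7) = 0.3200/0.6000 = 0.5333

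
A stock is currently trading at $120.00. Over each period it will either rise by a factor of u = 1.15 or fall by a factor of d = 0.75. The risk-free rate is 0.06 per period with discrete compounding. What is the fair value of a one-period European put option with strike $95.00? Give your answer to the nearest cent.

Risk-neutral probability p = (1 + 0.06 − 0.75)/(1.15 − 0.75) = 0.3100/0.4000 = 0.7750
Terminal stock prices: S_u = 138, S_d = 90
Terminal payoffs (K − S): max(-43, 0) = 0, max(5, 0) = 5
Node 0 (S = 120): V_0 = 1/1.06·[0.7750·0.0000 + 0.2250·5.0000] = 1.0613

$1.06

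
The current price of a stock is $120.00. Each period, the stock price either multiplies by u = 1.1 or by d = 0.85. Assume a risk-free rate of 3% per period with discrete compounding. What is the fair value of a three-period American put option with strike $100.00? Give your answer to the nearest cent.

$1.46

Risk-neutral probability p = (1 + 0.03 − 0.85)/(1.1 − 0.85) = 0.1800/0.2500 = 0.7200
Terminal stock prices: S_uuu = 159.7, S_uud = 123.4, S_udd = 95.37, S_ddd = 73.69
Terminal payoffs (K − S): max(-59.72, 0) = 0, max(-23.42, 0) = 0, max(4.63, 0) = 4.63, max(26.31, 0) = 26.31
Node uu (S = 145.2): continuation = 1/1.03·[0.7200·0.0000 + 0.2800·0.0000] = 0.0000; exercise value = 0.0000 ≤ continuation, so V_uu = 0.0000
Node ud (S = 112.2): continuation = 1/1.03·[0.7200·0.0000 + 0.2800·4.6300] = 1.2586; exercise value = 0.0000 ≤ continuation, so V_ud = 1.2586
Node dd (S = 86.7): continuation = 1/1.03·[0.7200·4.6300 + 0.2800·26.3050] = 10.3874; exercise value = 13.3000 > continuation, so V_dd = 13.3000 (exercise)
Node u (S = 132): continuation = 1/1.03·[0.7200·0.0000 + 0.2800·1.2586] = 0.3422; exercise value = 0.0000 ≤ continuation, so V_u = 0.3422
Node d (S = 102): continuation = 1/1.03·[0.7200·1.2586 + 0.2800·13.3000] = 4.4954; exercise value = 0.0000 ≤ continuation, so V_d = 4.4954
Node 0 (S = 120): continuation = 1/1.03·[0.7200·0.3422 + 0.2800·4.4954] = 1.4612; exercise value = 0.0000 ≤ continuation, so V_0 = 1.4612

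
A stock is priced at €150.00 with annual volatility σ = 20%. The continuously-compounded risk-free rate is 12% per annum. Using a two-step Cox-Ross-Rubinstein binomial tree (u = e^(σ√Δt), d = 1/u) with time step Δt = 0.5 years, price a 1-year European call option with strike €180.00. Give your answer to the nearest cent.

€7.87

CRR parameters: u = e^(σ√Δt) = e^(0.2·√0.5) = 1.1519, d = 1/u = 0.8681
Per-period rate: rΔt = 0.12·0.5 = 0.06, so R = e^0.06 = 1.0618
Risk-neutral probability p = (e^0.06 − 0.8681)/(1.1519 − 0.8681) = 0.1937/0.2838 = 0.6826
Terminal stock prices: S_uu = 199, S_ud = 150, S_dd = 113
Terminal payoffs (S − K): max(19.03, 0) = 19.03, max(-30, 0) = 0, max(-66.95, 0) = 0
Node u (S = 172.8): V_u = e^(−0.06)·[0.6826·19.0345 + 0.3174·0.0000] = 12.2363
Node d (S = 130.2): V_d = e^(−0.06)·[0.6826·0.0000 + 0.3174·0.0000] = 0.0000
Node 0 (S = 150): V_0 = e^(−0.06)·[0.6826·12.2363 + 0.3174·0.0000] = 7.8661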